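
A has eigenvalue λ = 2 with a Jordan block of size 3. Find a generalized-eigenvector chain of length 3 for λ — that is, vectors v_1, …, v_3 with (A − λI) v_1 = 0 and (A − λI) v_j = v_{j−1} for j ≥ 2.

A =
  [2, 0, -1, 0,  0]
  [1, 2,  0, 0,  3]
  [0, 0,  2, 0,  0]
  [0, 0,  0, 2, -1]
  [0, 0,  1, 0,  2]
A Jordan chain for λ = 2 of length 3:
v_1 = (0, 2, 0, -1, 0)ᵀ
v_2 = (-1, 0, 0, 0, 1)ᵀ
v_3 = (0, 0, 1, 0, 0)ᵀ

Let N = A − (2)·I. We want v_3 with N^3 v_3 = 0 but N^2 v_3 ≠ 0; then v_{j-1} := N · v_j for j = 3, …, 2.

Pick v_3 = (0, 0, 1, 0, 0)ᵀ.
Then v_2 = N · v_3 = (-1, 0, 0, 0, 1)ᵀ.
Then v_1 = N · v_2 = (0, 2, 0, -1, 0)ᵀ.

Sanity check: (A − (2)·I) v_1 = (0, 0, 0, 0, 0)ᵀ = 0. ✓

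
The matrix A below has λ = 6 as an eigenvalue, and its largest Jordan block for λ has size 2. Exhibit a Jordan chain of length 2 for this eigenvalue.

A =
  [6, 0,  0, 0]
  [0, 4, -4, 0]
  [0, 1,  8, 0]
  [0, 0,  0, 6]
A Jordan chain for λ = 6 of length 2:
v_1 = (0, -2, 1, 0)ᵀ
v_2 = (0, 1, 0, 0)ᵀ

Let N = A − (6)·I. We want v_2 with N^2 v_2 = 0 but N^1 v_2 ≠ 0; then v_{j-1} := N · v_j for j = 2, …, 2.

Pick v_2 = (0, 1, 0, 0)ᵀ.
Then v_1 = N · v_2 = (0, -2, 1, 0)ᵀ.

Sanity check: (A − (6)·I) v_1 = (0, 0, 0, 0)ᵀ = 0. ✓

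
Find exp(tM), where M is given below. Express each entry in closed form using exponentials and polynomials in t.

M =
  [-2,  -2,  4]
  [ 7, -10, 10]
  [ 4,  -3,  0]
e^{tM} =
  [3*t^2*exp(-4*t) + 2*t*exp(-4*t) + exp(-4*t), -2*t^2*exp(-4*t) - 2*t*exp(-4*t), 2*t^2*exp(-4*t) + 4*t*exp(-4*t)]
  [6*t^2*exp(-4*t) + 7*t*exp(-4*t), -4*t^2*exp(-4*t) - 6*t*exp(-4*t) + exp(-4*t), 4*t^2*exp(-4*t) + 10*t*exp(-4*t)]
  [3*t^2*exp(-4*t)/2 + 4*t*exp(-4*t), -t^2*exp(-4*t) - 3*t*exp(-4*t), t^2*exp(-4*t) + 4*t*exp(-4*t) + exp(-4*t)]

Strategy: write M = P · J · P⁻¹ where J is a Jordan canonical form, so e^{tM} = P · e^{tJ} · P⁻¹, and e^{tJ} can be computed block-by-block.

M has Jordan form
J =
  [-4,  1,  0]
  [ 0, -4,  1]
  [ 0,  0, -4]
(up to reordering of blocks).

Per-block formulas:
  For a 3×3 Jordan block J_3(-4): exp(t · J_3(-4)) = e^(-4t)·(I + t·N + (t^2/2)·N^2), where N is the 3×3 nilpotent shift.

After assembling e^{tJ} and conjugating by P, we get:

e^{tM} =
  [3*t^2*exp(-4*t) + 2*t*exp(-4*t) + exp(-4*t), -2*t^2*exp(-4*t) - 2*t*exp(-4*t), 2*t^2*exp(-4*t) + 4*t*exp(-4*t)]
  [6*t^2*exp(-4*t) + 7*t*exp(-4*t), -4*t^2*exp(-4*t) - 6*t*exp(-4*t) + exp(-4*t), 4*t^2*exp(-4*t) + 10*t*exp(-4*t)]
  [3*t^2*exp(-4*t)/2 + 4*t*exp(-4*t), -t^2*exp(-4*t) - 3*t*exp(-4*t), t^2*exp(-4*t) + 4*t*exp(-4*t) + exp(-4*t)]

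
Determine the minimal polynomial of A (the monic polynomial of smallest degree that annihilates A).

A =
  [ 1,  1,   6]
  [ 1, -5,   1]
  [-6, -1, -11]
x^3 + 15*x^2 + 75*x + 125

The characteristic polynomial is χ_A(x) = (x + 5)^3, so the eigenvalues are known. The minimal polynomial is
  m_A(x) = Π_λ (x − λ)^{k_λ}
where k_λ is the size of the *largest* Jordan block for λ (equivalently, the smallest k with (A − λI)^k v = 0 for every generalised eigenvector v of λ).

  λ = -5: largest Jordan block has size 3, contributing (x + 5)^3

So m_A(x) = (x + 5)^3 = x^3 + 15*x^2 + 75*x + 125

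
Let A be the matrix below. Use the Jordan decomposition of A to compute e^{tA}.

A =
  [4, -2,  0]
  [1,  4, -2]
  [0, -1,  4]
e^{tA} =
  [-t^2*exp(4*t) + exp(4*t), -2*t*exp(4*t), 2*t^2*exp(4*t)]
  [t*exp(4*t), exp(4*t), -2*t*exp(4*t)]
  [-t^2*exp(4*t)/2, -t*exp(4*t), t^2*exp(4*t) + exp(4*t)]

Strategy: write A = P · J · P⁻¹ where J is a Jordan canonical form, so e^{tA} = P · e^{tJ} · P⁻¹, and e^{tJ} can be computed block-by-block.

A has Jordan form
J =
  [4, 1, 0]
  [0, 4, 1]
  [0, 0, 4]
(up to reordering of blocks).

Per-block formulas:
  For a 3×3 Jordan block J_3(4): exp(t · J_3(4)) = e^(4t)·(I + t·N + (t^2/2)·N^2), where N is the 3×3 nilpotent shift.

After assembling e^{tJ} and conjugating by P, we get:

e^{tA} =
  [-t^2*exp(4*t) + exp(4*t), -2*t*exp(4*t), 2*t^2*exp(4*t)]
  [t*exp(4*t), exp(4*t), -2*t*exp(4*t)]
  [-t^2*exp(4*t)/2, -t*exp(4*t), t^2*exp(4*t) + exp(4*t)]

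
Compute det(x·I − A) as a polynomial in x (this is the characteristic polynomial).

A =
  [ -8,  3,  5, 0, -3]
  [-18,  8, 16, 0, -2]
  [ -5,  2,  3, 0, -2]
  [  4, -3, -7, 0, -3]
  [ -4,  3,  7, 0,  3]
x^5 - 6*x^4

Expanding det(x·I − A) (e.g. by cofactor expansion or by noting that A is similar to its Jordan form J, which has the same characteristic polynomial as A) gives
  χ_A(x) = x^5 - 6*x^4
which factors as x^4*(x - 6). The eigenvalues (with algebraic multiplicities) are λ = 0 with multiplicity 4, λ = 6 with multiplicity 1.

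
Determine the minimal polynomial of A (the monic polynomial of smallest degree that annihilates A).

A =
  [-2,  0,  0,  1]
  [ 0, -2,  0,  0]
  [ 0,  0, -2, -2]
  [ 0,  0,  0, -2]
x^2 + 4*x + 4

The characteristic polynomial is χ_A(x) = (x + 2)^4, so the eigenvalues are known. The minimal polynomial is
  m_A(x) = Π_λ (x − λ)^{k_λ}
where k_λ is the size of the *largest* Jordan block for λ (equivalently, the smallest k with (A − λI)^k v = 0 for every generalised eigenvector v of λ).

  λ = -2: largest Jordan block has size 2, contributing (x + 2)^2

So m_A(x) = (x + 2)^2 = x^2 + 4*x + 4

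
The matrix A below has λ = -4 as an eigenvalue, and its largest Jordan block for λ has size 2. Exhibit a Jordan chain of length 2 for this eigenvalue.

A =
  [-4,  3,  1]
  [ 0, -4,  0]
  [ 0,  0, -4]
A Jordan chain for λ = -4 of length 2:
v_1 = (3, 0, 0)ᵀ
v_2 = (0, 1, 0)ᵀ

Let N = A − (-4)·I. We want v_2 with N^2 v_2 = 0 but N^1 v_2 ≠ 0; then v_{j-1} := N · v_j for j = 2, …, 2.

Pick v_2 = (0, 1, 0)ᵀ.
Then v_1 = N · v_2 = (3, 0, 0)ᵀ.

Sanity check: (A − (-4)·I) v_1 = (0, 0, 0)ᵀ = 0. ✓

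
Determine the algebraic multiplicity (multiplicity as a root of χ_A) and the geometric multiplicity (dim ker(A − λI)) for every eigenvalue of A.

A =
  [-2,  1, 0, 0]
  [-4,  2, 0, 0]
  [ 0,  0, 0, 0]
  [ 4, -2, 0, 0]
λ = 0: alg = 4, geom = 3

Step 1 — factor the characteristic polynomial to read off the algebraic multiplicities:
  χ_A(x) = x^4

Step 2 — compute geometric multiplicities via the rank-nullity identity g(λ) = n − rank(A − λI):
  rank(A − (0)·I) = 1, so dim ker(A − (0)·I) = n − 1 = 3

Summary:
  λ = 0: algebraic multiplicity = 4, geometric multiplicity = 3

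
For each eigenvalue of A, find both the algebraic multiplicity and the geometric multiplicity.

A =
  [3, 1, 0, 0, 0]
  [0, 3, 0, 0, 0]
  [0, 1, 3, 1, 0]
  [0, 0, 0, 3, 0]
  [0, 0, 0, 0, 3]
λ = 3: alg = 5, geom = 3

Step 1 — factor the characteristic polynomial to read off the algebraic multiplicities:
  χ_A(x) = (x - 3)^5

Step 2 — compute geometric multiplicities via the rank-nullity identity g(λ) = n − rank(A − λI):
  rank(A − (3)·I) = 2, so dim ker(A − (3)·I) = n − 2 = 3

Summary:
  λ = 3: algebraic multiplicity = 5, geometric multiplicity = 3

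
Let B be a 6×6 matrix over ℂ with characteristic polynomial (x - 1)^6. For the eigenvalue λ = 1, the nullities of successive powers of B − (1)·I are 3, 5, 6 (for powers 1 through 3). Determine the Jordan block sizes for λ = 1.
Block sizes for λ = 1: [3, 2, 1]

From the dimensions of kernels of powers, the number of Jordan blocks of size at least j is d_j − d_{j−1} where d_j = dim ker(N^j) (with d_0 = 0). Computing the differences gives [3, 2, 1].
The number of blocks of size exactly k is (#blocks of size ≥ k) − (#blocks of size ≥ k + 1), so the partition is: 1 block(s) of size 1, 1 block(s) of size 2, 1 block(s) of size 3.
In nonincreasing order the block sizes are [3, 2, 1].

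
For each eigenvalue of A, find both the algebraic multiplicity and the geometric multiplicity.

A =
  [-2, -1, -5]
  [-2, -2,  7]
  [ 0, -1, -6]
λ = -4: alg = 1, geom = 1; λ = -3: alg = 2, geom = 1

Step 1 — factor the characteristic polynomial to read off the algebraic multiplicities:
  χ_A(x) = (x + 3)^2*(x + 4)

Step 2 — compute geometric multiplicities via the rank-nullity identity g(λ) = n − rank(A − λI):
  rank(A − (-4)·I) = 2, so dim ker(A − (-4)·I) = n − 2 = 1
  rank(A − (-3)·I) = 2, so dim ker(A − (-3)·I) = n − 2 = 1

Summary:
  λ = -4: algebraic multiplicity = 1, geometric multiplicity = 1
  λ = -3: algebraic multiplicity = 2, geometric multiplicity = 1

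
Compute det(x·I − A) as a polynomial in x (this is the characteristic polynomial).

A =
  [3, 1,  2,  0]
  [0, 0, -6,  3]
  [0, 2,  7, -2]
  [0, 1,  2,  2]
x^4 - 12*x^3 + 54*x^2 - 108*x + 81

Expanding det(x·I − A) (e.g. by cofactor expansion or by noting that A is similar to its Jordan form J, which has the same characteristic polynomial as A) gives
  χ_A(x) = x^4 - 12*x^3 + 54*x^2 - 108*x + 81
which factors as (x - 3)^4. The eigenvalues (with algebraic multiplicities) are λ = 3 with multiplicity 4.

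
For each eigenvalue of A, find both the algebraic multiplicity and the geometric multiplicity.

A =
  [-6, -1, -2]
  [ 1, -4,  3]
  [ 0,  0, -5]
λ = -5: alg = 3, geom = 1

Step 1 — factor the characteristic polynomial to read off the algebraic multiplicities:
  χ_A(x) = (x + 5)^3

Step 2 — compute geometric multiplicities via the rank-nullity identity g(λ) = n − rank(A − λI):
  rank(A − (-5)·I) = 2, so dim ker(A − (-5)·I) = n − 2 = 1

Summary:
  λ = -5: algebraic multiplicity = 3, geometric multiplicity = 1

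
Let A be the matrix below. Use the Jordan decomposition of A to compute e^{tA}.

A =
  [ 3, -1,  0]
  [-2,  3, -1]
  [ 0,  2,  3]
e^{tA} =
  [t^2*exp(3*t) + exp(3*t), -t*exp(3*t), t^2*exp(3*t)/2]
  [-2*t*exp(3*t), exp(3*t), -t*exp(3*t)]
  [-2*t^2*exp(3*t), 2*t*exp(3*t), -t^2*exp(3*t) + exp(3*t)]

Strategy: write A = P · J · P⁻¹ where J is a Jordan canonical form, so e^{tA} = P · e^{tJ} · P⁻¹, and e^{tJ} can be computed block-by-block.

A has Jordan form
J =
  [3, 1, 0]
  [0, 3, 1]
  [0, 0, 3]
(up to reordering of blocks).

Per-block formulas:
  For a 3×3 Jordan block J_3(3): exp(t · J_3(3)) = e^(3t)·(I + t·N + (t^2/2)·N^2), where N is the 3×3 nilpotent shift.

After assembling e^{tJ} and conjugating by P, we get:

e^{tA} =
  [t^2*exp(3*t) + exp(3*t), -t*exp(3*t), t^2*exp(3*t)/2]
  [-2*t*exp(3*t), exp(3*t), -t*exp(3*t)]
  [-2*t^2*exp(3*t), 2*t*exp(3*t), -t^2*exp(3*t) + exp(3*t)]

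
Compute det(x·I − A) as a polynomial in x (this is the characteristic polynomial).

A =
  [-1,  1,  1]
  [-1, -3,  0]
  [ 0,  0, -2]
x^3 + 6*x^2 + 12*x + 8

Expanding det(x·I − A) (e.g. by cofactor expansion or by noting that A is similar to its Jordan form J, which has the same characteristic polynomial as A) gives
  χ_A(x) = x^3 + 6*x^2 + 12*x + 8
which factors as (x + 2)^3. The eigenvalues (with algebraic multiplicities) are λ = -2 with multiplicity 3.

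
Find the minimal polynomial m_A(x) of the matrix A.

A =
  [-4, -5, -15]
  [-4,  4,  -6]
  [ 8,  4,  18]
x^2 - 12*x + 36

The characteristic polynomial is χ_A(x) = (x - 6)^3, so the eigenvalues are known. The minimal polynomial is
  m_A(x) = Π_λ (x − λ)^{k_λ}
where k_λ is the size of the *largest* Jordan block for λ (equivalently, the smallest k with (A − λI)^k v = 0 for every generalised eigenvector v of λ).

  λ = 6: largest Jordan block has size 2, contributing (x − 6)^2

So m_A(x) = (x - 6)^2 = x^2 - 12*x + 36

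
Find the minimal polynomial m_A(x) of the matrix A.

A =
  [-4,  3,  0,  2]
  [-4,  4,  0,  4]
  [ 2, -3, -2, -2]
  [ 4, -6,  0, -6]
x^2 + 4*x + 4

The characteristic polynomial is χ_A(x) = (x + 2)^4, so the eigenvalues are known. The minimal polynomial is
  m_A(x) = Π_λ (x − λ)^{k_λ}
where k_λ is the size of the *largest* Jordan block for λ (equivalently, the smallest k with (A − λI)^k v = 0 for every generalised eigenvector v of λ).

  λ = -2: largest Jordan block has size 2, contributing (x + 2)^2

So m_A(x) = (x + 2)^2 = x^2 + 4*x + 4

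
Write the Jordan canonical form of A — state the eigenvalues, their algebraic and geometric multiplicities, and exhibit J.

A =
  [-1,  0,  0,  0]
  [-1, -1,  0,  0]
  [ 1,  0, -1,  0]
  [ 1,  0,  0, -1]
J_2(-1) ⊕ J_1(-1) ⊕ J_1(-1)

The characteristic polynomial is
  det(x·I − A) = x^4 + 4*x^3 + 6*x^2 + 4*x + 1 = (x + 1)^4

Eigenvalues and multiplicities (the geometric multiplicity of λ is n − rank(A − λI), which equals the number of Jordan blocks for λ):
  λ = -1: algebraic multiplicity = 4, geometric multiplicity = 3

Determining the block sizes for each eigenvalue:
  λ = -1: 3 blocks summing to 4 forces exactly one block of size 2 and the rest size 1 → block sizes [2, 1, 1]

Assembling the blocks gives a Jordan form
J =
  [-1,  1,  0,  0]
  [ 0, -1,  0,  0]
  [ 0,  0, -1,  0]
  [ 0,  0,  0, -1]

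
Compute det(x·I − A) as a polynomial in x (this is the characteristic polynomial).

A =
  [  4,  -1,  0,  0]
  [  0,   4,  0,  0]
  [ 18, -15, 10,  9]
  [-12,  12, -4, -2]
x^4 - 16*x^3 + 96*x^2 - 256*x + 256

Expanding det(x·I − A) (e.g. by cofactor expansion or by noting that A is similar to its Jordan form J, which has the same characteristic polynomial as A) gives
  χ_A(x) = x^4 - 16*x^3 + 96*x^2 - 256*x + 256
which factors as (x - 4)^4. The eigenvalues (with algebraic multiplicities) are λ = 4 with multiplicity 4.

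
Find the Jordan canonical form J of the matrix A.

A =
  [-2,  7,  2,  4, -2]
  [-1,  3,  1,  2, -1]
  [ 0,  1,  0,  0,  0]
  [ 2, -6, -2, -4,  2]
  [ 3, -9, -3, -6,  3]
J_3(0) ⊕ J_1(0) ⊕ J_1(0)

The characteristic polynomial is
  det(x·I − A) = x^5

Eigenvalues and multiplicities (the geometric multiplicity of λ is n − rank(A − λI), which equals the number of Jordan blocks for λ):
  λ = 0: algebraic multiplicity = 5, geometric multiplicity = 3

Determining the block sizes for each eigenvalue:
  λ = 0: with am = 5 and gm = 3, the partition is not yet determined (e.g. several partitions of 5 into 3 parts exist). Let N = A − (0)·I. Computing rank(N^1) = 2, rank(N^2) = 1, rank(N^3) = 0; the number of blocks of size ≥ j is rank(N^{j−1}) − rank(N^j), giving [3, 1, 1]. So we have 1 block(s) of size 3, 2 block(s) of size 1 → block sizes [3, 1, 1]

Assembling the blocks gives a Jordan form
J =
  [0, 1, 0, 0, 0]
  [0, 0, 1, 0, 0]
  [0, 0, 0, 0, 0]
  [0, 0, 0, 0, 0]
  [0, 0, 0, 0, 0]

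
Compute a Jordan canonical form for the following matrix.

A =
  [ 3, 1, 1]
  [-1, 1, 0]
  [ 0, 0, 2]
J_3(2)

The characteristic polynomial is
  det(x·I − A) = x^3 - 6*x^2 + 12*x - 8 = (x - 2)^3

Eigenvalues and multiplicities (the geometric multiplicity of λ is n − rank(A − λI), which equals the number of Jordan blocks for λ):
  λ = 2: algebraic multiplicity = 3, geometric multiplicity = 1

Determining the block sizes for each eigenvalue:
  λ = 2: one block (gm = 1), so the single block has size am = 3 → block sizes [3]

Assembling the blocks gives a Jordan form
J =
  [2, 1, 0]
  [0, 2, 1]
  [0, 0, 2]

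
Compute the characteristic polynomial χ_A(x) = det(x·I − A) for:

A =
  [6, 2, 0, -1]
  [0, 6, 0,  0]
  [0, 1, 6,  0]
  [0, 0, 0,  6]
x^4 - 24*x^3 + 216*x^2 - 864*x + 1296

Expanding det(x·I − A) (e.g. by cofactor expansion or by noting that A is similar to its Jordan form J, which has the same characteristic polynomial as A) gives
  χ_A(x) = x^4 - 24*x^3 + 216*x^2 - 864*x + 1296
which factors as (x - 6)^4. The eigenvalues (with algebraic multiplicities) are λ = 6 with multiplicity 4.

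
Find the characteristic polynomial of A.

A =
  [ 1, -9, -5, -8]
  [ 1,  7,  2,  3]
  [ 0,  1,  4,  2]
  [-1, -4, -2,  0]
x^4 - 12*x^3 + 54*x^2 - 108*x + 81

Expanding det(x·I − A) (e.g. by cofactor expansion or by noting that A is similar to its Jordan form J, which has the same characteristic polynomial as A) gives
  χ_A(x) = x^4 - 12*x^3 + 54*x^2 - 108*x + 81
which factors as (x - 3)^4. The eigenvalues (with algebraic multiplicities) are λ = 3 with multiplicity 4.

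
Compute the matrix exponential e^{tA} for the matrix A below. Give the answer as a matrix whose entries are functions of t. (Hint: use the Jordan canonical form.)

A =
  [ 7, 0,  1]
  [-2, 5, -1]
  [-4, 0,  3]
e^{tA} =
  [2*t*exp(5*t) + exp(5*t), 0, t*exp(5*t)]
  [-2*t*exp(5*t), exp(5*t), -t*exp(5*t)]
  [-4*t*exp(5*t), 0, -2*t*exp(5*t) + exp(5*t)]

Strategy: write A = P · J · P⁻¹ where J is a Jordan canonical form, so e^{tA} = P · e^{tJ} · P⁻¹, and e^{tJ} can be computed block-by-block.

A has Jordan form
J =
  [5, 1, 0]
  [0, 5, 0]
  [0, 0, 5]
(up to reordering of blocks).

Per-block formulas:
  For a 2×2 Jordan block J_2(5): exp(t · J_2(5)) = e^(5t)·(I + t·N), where N is the 2×2 nilpotent shift.
  For a 1×1 block at λ = 5: exp(t · [5]) = [e^(5t)].

After assembling e^{tJ} and conjugating by P, we get:

e^{tA} =
  [2*t*exp(5*t) + exp(5*t), 0, t*exp(5*t)]
  [-2*t*exp(5*t), exp(5*t), -t*exp(5*t)]
  [-4*t*exp(5*t), 0, -2*t*exp(5*t) + exp(5*t)]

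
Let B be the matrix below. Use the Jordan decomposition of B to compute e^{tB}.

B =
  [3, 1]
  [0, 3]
e^{tB} =
  [exp(3*t), t*exp(3*t)]
  [0, exp(3*t)]

Strategy: write B = P · J · P⁻¹ where J is a Jordan canonical form, so e^{tB} = P · e^{tJ} · P⁻¹, and e^{tJ} can be computed block-by-block.

B has Jordan form
J =
  [3, 1]
  [0, 3]
(up to reordering of blocks).

Per-block formulas:
  For a 2×2 Jordan block J_2(3): exp(t · J_2(3)) = e^(3t)·(I + t·N), where N is the 2×2 nilpotent shift.

After assembling e^{tJ} and conjugating by P, we get:

e^{tB} =
  [exp(3*t), t*exp(3*t)]
  [0, exp(3*t)]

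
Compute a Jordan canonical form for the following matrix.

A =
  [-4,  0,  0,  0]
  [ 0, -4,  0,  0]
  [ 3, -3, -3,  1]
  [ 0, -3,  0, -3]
J_1(-4) ⊕ J_1(-4) ⊕ J_2(-3)

The characteristic polynomial is
  det(x·I − A) = x^4 + 14*x^3 + 73*x^2 + 168*x + 144 = (x + 3)^2*(x + 4)^2

Eigenvalues and multiplicities (the geometric multiplicity of λ is n − rank(A − λI), which equals the number of Jordan blocks for λ):
  λ = -4: algebraic multiplicity = 2, geometric multiplicity = 2
  λ = -3: algebraic multiplicity = 2, geometric multiplicity = 1

Determining the block sizes for each eigenvalue:
  λ = -4: gm = am = 2, so every block has size 1 → block sizes [1, 1]
  λ = -3: one block (gm = 1), so the single block has size am = 2 → block sizes [2]

Assembling the blocks gives a Jordan form
J =
  [-4,  0,  0,  0]
  [ 0, -4,  0,  0]
  [ 0,  0, -3,  1]
  [ 0,  0,  0, -3]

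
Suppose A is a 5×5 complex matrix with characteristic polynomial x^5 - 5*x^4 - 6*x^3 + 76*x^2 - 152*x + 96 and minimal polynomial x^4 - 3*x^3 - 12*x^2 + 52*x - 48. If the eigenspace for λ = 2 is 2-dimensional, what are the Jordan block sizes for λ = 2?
Block sizes for λ = 2: [2, 1]

Step 1 — from the characteristic polynomial, algebraic multiplicity of λ = 2 is 3. From dim ker(A − (2)·I) = 2, there are exactly 2 Jordan blocks for λ = 2.
Step 2 — from the minimal polynomial, the factor (x − 2)^2 tells us the largest block for λ = 2 has size 2.
Step 3 — with total size 3, 2 blocks, and largest block 2, the block sizes (in nonincreasing order) are [2, 1].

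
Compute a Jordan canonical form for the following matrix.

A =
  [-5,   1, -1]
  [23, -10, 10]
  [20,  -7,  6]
J_3(-3)

The characteristic polynomial is
  det(x·I − A) = x^3 + 9*x^2 + 27*x + 27 = (x + 3)^3

Eigenvalues and multiplicities (the geometric multiplicity of λ is n − rank(A − λI), which equals the number of Jordan blocks for λ):
  λ = -3: algebraic multiplicity = 3, geometric multiplicity = 1

Determining the block sizes for each eigenvalue:
  λ = -3: one block (gm = 1), so the single block has size am = 3 → block sizes [3]

Assembling the blocks gives a Jordan form
J =
  [-3,  1,  0]
  [ 0, -3,  1]
  [ 0,  0, -3]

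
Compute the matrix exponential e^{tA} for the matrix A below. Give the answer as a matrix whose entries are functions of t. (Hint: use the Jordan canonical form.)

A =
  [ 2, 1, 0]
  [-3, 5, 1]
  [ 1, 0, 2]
e^{tA} =
  [-t^2*exp(3*t) - t*exp(3*t) + exp(3*t), t^2*exp(3*t)/2 + t*exp(3*t), t^2*exp(3*t)/2]
  [-t^2*exp(3*t) - 3*t*exp(3*t), t^2*exp(3*t)/2 + 2*t*exp(3*t) + exp(3*t), t^2*exp(3*t)/2 + t*exp(3*t)]
  [-t^2*exp(3*t) + t*exp(3*t), t^2*exp(3*t)/2, t^2*exp(3*t)/2 - t*exp(3*t) + exp(3*t)]

Strategy: write A = P · J · P⁻¹ where J is a Jordan canonical form, so e^{tA} = P · e^{tJ} · P⁻¹, and e^{tJ} can be computed block-by-block.

A has Jordan form
J =
  [3, 1, 0]
  [0, 3, 1]
  [0, 0, 3]
(up to reordering of blocks).

Per-block formulas:
  For a 3×3 Jordan block J_3(3): exp(t · J_3(3)) = e^(3t)·(I + t·N + (t^2/2)·N^2), where N is the 3×3 nilpotent shift.

After assembling e^{tJ} and conjugating by P, we get:

e^{tA} =
  [-t^2*exp(3*t) - t*exp(3*t) + exp(3*t), t^2*exp(3*t)/2 + t*exp(3*t), t^2*exp(3*t)/2]
  [-t^2*exp(3*t) - 3*t*exp(3*t), t^2*exp(3*t)/2 + 2*t*exp(3*t) + exp(3*t), t^2*exp(3*t)/2 + t*exp(3*t)]
  [-t^2*exp(3*t) + t*exp(3*t), t^2*exp(3*t)/2, t^2*exp(3*t)/2 - t*exp(3*t) + exp(3*t)]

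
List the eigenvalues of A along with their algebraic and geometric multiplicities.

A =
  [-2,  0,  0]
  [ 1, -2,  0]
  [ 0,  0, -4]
λ = -4: alg = 1, geom = 1; λ = -2: alg = 2, geom = 1

Step 1 — factor the characteristic polynomial to read off the algebraic multiplicities:
  χ_A(x) = (x + 2)^2*(x + 4)

Step 2 — compute geometric multiplicities via the rank-nullity identity g(λ) = n − rank(A − λI):
  rank(A − (-4)·I) = 2, so dim ker(A − (-4)·I) = n − 2 = 1
  rank(A − (-2)·I) = 2, so dim ker(A − (-2)·I) = n − 2 = 1

Summary:
  λ = -4: algebraic multiplicity = 1, geometric multiplicity = 1
  λ = -2: algebraic multiplicity = 2, geometric multiplicity = 1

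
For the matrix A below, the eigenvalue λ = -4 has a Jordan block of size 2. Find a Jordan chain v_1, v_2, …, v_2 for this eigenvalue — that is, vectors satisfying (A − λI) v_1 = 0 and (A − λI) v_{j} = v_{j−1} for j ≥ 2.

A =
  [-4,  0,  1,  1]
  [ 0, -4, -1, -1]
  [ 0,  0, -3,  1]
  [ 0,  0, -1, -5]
A Jordan chain for λ = -4 of length 2:
v_1 = (1, -1, 1, -1)ᵀ
v_2 = (0, 0, 1, 0)ᵀ

Let N = A − (-4)·I. We want v_2 with N^2 v_2 = 0 but N^1 v_2 ≠ 0; then v_{j-1} := N · v_j for j = 2, …, 2.

Pick v_2 = (0, 0, 1, 0)ᵀ.
Then v_1 = N · v_2 = (1, -1, 1, -1)ᵀ.

Sanity check: (A − (-4)·I) v_1 = (0, 0, 0, 0)ᵀ = 0. ✓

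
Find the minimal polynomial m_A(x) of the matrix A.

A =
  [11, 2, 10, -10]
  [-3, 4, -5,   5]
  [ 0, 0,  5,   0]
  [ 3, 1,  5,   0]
x^2 - 10*x + 25

The characteristic polynomial is χ_A(x) = (x - 5)^4, so the eigenvalues are known. The minimal polynomial is
  m_A(x) = Π_λ (x − λ)^{k_λ}
where k_λ is the size of the *largest* Jordan block for λ (equivalently, the smallest k with (A − λI)^k v = 0 for every generalised eigenvector v of λ).

  λ = 5: largest Jordan block has size 2, contributing (x − 5)^2

So m_A(x) = (x - 5)^2 = x^2 - 10*x + 25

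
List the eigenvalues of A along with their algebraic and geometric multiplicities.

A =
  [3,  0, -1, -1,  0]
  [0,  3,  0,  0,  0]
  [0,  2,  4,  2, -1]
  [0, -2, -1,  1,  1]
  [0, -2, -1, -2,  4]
λ = 3: alg = 5, geom = 3

Step 1 — factor the characteristic polynomial to read off the algebraic multiplicities:
  χ_A(x) = (x - 3)^5

Step 2 — compute geometric multiplicities via the rank-nullity identity g(λ) = n − rank(A − λI):
  rank(A − (3)·I) = 2, so dim ker(A − (3)·I) = n − 2 = 3

Summary:
  λ = 3: algebraic multiplicity = 5, geometric multiplicity = 3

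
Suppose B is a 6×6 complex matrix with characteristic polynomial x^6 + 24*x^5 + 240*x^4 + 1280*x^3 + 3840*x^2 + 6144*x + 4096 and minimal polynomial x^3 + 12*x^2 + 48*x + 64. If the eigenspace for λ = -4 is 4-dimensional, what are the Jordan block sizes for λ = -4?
Block sizes for λ = -4: [3, 1, 1, 1]

Step 1 — from the characteristic polynomial, algebraic multiplicity of λ = -4 is 6. From dim ker(B − (-4)·I) = 4, there are exactly 4 Jordan blocks for λ = -4.
Step 2 — from the minimal polynomial, the factor (x + 4)^3 tells us the largest block for λ = -4 has size 3.
Step 3 — with total size 6, 4 blocks, and largest block 3, the block sizes (in nonincreasing order) are [3, 1, 1, 1].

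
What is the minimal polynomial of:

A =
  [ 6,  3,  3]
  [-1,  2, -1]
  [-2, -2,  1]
x^2 - 6*x + 9

The characteristic polynomial is χ_A(x) = (x - 3)^3, so the eigenvalues are known. The minimal polynomial is
  m_A(x) = Π_λ (x − λ)^{k_λ}
where k_λ is the size of the *largest* Jordan block for λ (equivalently, the smallest k with (A − λI)^k v = 0 for every generalised eigenvector v of λ).

  λ = 3: largest Jordan block has size 2, contributing (x − 3)^2

So m_A(x) = (x - 3)^2 = x^2 - 6*x + 9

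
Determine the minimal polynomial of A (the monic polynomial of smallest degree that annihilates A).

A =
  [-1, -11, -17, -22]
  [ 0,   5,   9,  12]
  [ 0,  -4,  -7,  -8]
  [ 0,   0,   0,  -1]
x^3 + 3*x^2 + 3*x + 1

The characteristic polynomial is χ_A(x) = (x + 1)^4, so the eigenvalues are known. The minimal polynomial is
  m_A(x) = Π_λ (x − λ)^{k_λ}
where k_λ is the size of the *largest* Jordan block for λ (equivalently, the smallest k with (A − λI)^k v = 0 for every generalised eigenvector v of λ).

  λ = -1: largest Jordan block has size 3, contributing (x + 1)^3

So m_A(x) = (x + 1)^3 = x^3 + 3*x^2 + 3*x + 1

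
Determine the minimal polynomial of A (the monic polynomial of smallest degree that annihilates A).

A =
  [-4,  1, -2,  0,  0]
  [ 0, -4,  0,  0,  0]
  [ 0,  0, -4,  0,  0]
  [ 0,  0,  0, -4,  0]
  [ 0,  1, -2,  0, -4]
x^2 + 8*x + 16

The characteristic polynomial is χ_A(x) = (x + 4)^5, so the eigenvalues are known. The minimal polynomial is
  m_A(x) = Π_λ (x − λ)^{k_λ}
where k_λ is the size of the *largest* Jordan block for λ (equivalently, the smallest k with (A − λI)^k v = 0 for every generalised eigenvector v of λ).

  λ = -4: largest Jordan block has size 2, contributing (x + 4)^2

So m_A(x) = (x + 4)^2 = x^2 + 8*x + 16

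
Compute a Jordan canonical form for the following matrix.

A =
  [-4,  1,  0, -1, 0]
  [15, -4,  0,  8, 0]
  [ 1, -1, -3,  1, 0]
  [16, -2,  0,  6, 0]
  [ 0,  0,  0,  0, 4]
J_2(-3) ⊕ J_1(-3) ⊕ J_1(4) ⊕ J_1(4)

The characteristic polynomial is
  det(x·I − A) = x^5 + x^4 - 29*x^3 - 45*x^2 + 216*x + 432 = (x - 4)^2*(x + 3)^3

Eigenvalues and multiplicities (the geometric multiplicity of λ is n − rank(A − λI), which equals the number of Jordan blocks for λ):
  λ = -3: algebraic multiplicity = 3, geometric multiplicity = 2
  λ = 4: algebraic multiplicity = 2, geometric multiplicity = 2

Determining the block sizes for each eigenvalue:
  λ = -3: 2 blocks summing to 3 forces exactly one block of size 2 and the rest size 1 → block sizes [2, 1]
  λ = 4: gm = am = 2, so every block has size 1 → block sizes [1, 1]

Assembling the blocks gives a Jordan form
J =
  [-3,  1,  0, 0, 0]
  [ 0, -3,  0, 0, 0]
  [ 0,  0, -3, 0, 0]
  [ 0,  0,  0, 4, 0]
  [ 0,  0,  0, 0, 4]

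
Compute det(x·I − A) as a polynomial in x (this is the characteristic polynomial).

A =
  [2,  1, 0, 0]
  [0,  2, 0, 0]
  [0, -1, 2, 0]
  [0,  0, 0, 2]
x^4 - 8*x^3 + 24*x^2 - 32*x + 16

Expanding det(x·I − A) (e.g. by cofactor expansion or by noting that A is similar to its Jordan form J, which has the same characteristic polynomial as A) gives
  χ_A(x) = x^4 - 8*x^3 + 24*x^2 - 32*x + 16
which factors as (x - 2)^4. The eigenvalues (with algebraic multiplicities) are λ = 2 with multiplicity 4.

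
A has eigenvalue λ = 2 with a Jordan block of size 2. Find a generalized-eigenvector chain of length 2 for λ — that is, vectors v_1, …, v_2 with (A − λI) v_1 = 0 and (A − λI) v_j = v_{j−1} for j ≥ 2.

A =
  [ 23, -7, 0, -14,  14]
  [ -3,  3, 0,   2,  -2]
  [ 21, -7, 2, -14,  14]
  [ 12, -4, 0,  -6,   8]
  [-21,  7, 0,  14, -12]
A Jordan chain for λ = 2 of length 2:
v_1 = (21, -3, 21, 12, -21)ᵀ
v_2 = (1, 0, 0, 0, 0)ᵀ

Let N = A − (2)·I. We want v_2 with N^2 v_2 = 0 but N^1 v_2 ≠ 0; then v_{j-1} := N · v_j for j = 2, …, 2.

Pick v_2 = (1, 0, 0, 0, 0)ᵀ.
Then v_1 = N · v_2 = (21, -3, 21, 12, -21)ᵀ.

Sanity check: (A − (2)·I) v_1 = (0, 0, 0, 0, 0)ᵀ = 0. ✓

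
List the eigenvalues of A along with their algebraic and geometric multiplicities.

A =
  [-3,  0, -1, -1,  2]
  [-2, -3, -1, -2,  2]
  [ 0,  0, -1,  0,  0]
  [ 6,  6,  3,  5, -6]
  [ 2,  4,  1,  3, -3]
λ = -1: alg = 5, geom = 3

Step 1 — factor the characteristic polynomial to read off the algebraic multiplicities:
  χ_A(x) = (x + 1)^5

Step 2 — compute geometric multiplicities via the rank-nullity identity g(λ) = n − rank(A − λI):
  rank(A − (-1)·I) = 2, so dim ker(A − (-1)·I) = n − 2 = 3

Summary:
  λ = -1: algebraic multiplicity = 5, geometric multiplicity = 3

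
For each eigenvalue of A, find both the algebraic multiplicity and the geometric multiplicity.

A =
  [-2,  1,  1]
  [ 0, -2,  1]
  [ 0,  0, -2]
λ = -2: alg = 3, geom = 1

Step 1 — factor the characteristic polynomial to read off the algebraic multiplicities:
  χ_A(x) = (x + 2)^3

Step 2 — compute geometric multiplicities via the rank-nullity identity g(λ) = n − rank(A − λI):
  rank(A − (-2)·I) = 2, so dim ker(A − (-2)·I) = n − 2 = 1

Summary:
  λ = -2: algebraic multiplicity = 3, geometric multiplicity = 1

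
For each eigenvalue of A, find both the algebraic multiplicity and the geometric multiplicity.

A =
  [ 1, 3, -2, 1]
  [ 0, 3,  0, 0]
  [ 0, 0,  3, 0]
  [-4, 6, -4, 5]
λ = 3: alg = 4, geom = 3

Step 1 — factor the characteristic polynomial to read off the algebraic multiplicities:
  χ_A(x) = (x - 3)^4

Step 2 — compute geometric multiplicities via the rank-nullity identity g(λ) = n − rank(A − λI):
  rank(A − (3)·I) = 1, so dim ker(A − (3)·I) = n − 1 = 3

Summary:
  λ = 3: algebraic multiplicity = 4, geometric multiplicity = 3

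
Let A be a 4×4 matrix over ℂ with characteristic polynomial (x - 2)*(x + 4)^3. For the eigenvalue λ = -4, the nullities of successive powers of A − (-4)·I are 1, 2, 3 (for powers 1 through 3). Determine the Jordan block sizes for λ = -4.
Block sizes for λ = -4: [3]

From the dimensions of kernels of powers, the number of Jordan blocks of size at least j is d_j − d_{j−1} where d_j = dim ker(N^j) (with d_0 = 0). Computing the differences gives [1, 1, 1].
The number of blocks of size exactly k is (#blocks of size ≥ k) − (#blocks of size ≥ k + 1), so the partition is: 1 block(s) of size 3.
In nonincreasing order the block sizes are [3].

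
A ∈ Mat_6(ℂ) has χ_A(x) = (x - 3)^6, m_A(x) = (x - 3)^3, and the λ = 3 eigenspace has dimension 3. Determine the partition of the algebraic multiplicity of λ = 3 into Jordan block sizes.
Block sizes for λ = 3: [3, 2, 1]

Step 1 — from the characteristic polynomial, algebraic multiplicity of λ = 3 is 6. From dim ker(A − (3)·I) = 3, there are exactly 3 Jordan blocks for λ = 3.
Step 2 — from the minimal polynomial, the factor (x − 3)^3 tells us the largest block for λ = 3 has size 3.
Step 3 — with total size 6, 3 blocks, and largest block 3, the block sizes (in nonincreasing order) are [3, 2, 1].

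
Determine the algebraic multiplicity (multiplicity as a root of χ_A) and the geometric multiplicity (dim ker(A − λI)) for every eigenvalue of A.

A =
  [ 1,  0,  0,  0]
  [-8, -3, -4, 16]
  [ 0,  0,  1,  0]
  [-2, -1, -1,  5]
λ = 1: alg = 4, geom = 3

Step 1 — factor the characteristic polynomial to read off the algebraic multiplicities:
  χ_A(x) = (x - 1)^4

Step 2 — compute geometric multiplicities via the rank-nullity identity g(λ) = n − rank(A − λI):
  rank(A − (1)·I) = 1, so dim ker(A − (1)·I) = n − 1 = 3

Summary:
  λ = 1: algebraic multiplicity = 4, geometric multiplicity = 3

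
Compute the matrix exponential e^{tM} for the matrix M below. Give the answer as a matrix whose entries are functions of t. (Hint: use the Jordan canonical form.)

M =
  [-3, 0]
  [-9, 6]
e^{tM} =
  [exp(-3*t), 0]
  [-exp(6*t) + exp(-3*t), exp(6*t)]

Strategy: write M = P · J · P⁻¹ where J is a Jordan canonical form, so e^{tM} = P · e^{tJ} · P⁻¹, and e^{tJ} can be computed block-by-block.

M has Jordan form
J =
  [-3, 0]
  [ 0, 6]
(up to reordering of blocks).

Per-block formulas:
  For a 1×1 block at λ = 6: exp(t · [6]) = [e^(6t)].
  For a 1×1 block at λ = -3: exp(t · [-3]) = [e^(-3t)].

After assembling e^{tJ} and conjugating by P, we get:

e^{tM} =
  [exp(-3*t), 0]
  [-exp(6*t) + exp(-3*t), exp(6*t)]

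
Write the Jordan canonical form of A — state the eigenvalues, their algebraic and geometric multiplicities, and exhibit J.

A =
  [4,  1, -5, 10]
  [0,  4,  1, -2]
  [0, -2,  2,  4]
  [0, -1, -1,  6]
J_3(4) ⊕ J_1(4)

The characteristic polynomial is
  det(x·I − A) = x^4 - 16*x^3 + 96*x^2 - 256*x + 256 = (x - 4)^4

Eigenvalues and multiplicities (the geometric multiplicity of λ is n − rank(A − λI), which equals the number of Jordan blocks for λ):
  λ = 4: algebraic multiplicity = 4, geometric multiplicity = 2

Determining the block sizes for each eigenvalue:
  λ = 4: with am = 4 and gm = 2, the partition is not yet determined (e.g. several partitions of 4 into 2 parts exist). Let N = A − (4)·I. Computing rank(N^1) = 2, rank(N^2) = 1, rank(N^3) = 0; the number of blocks of size ≥ j is rank(N^{j−1}) − rank(N^j), giving [2, 1, 1]. So we have 1 block(s) of size 3, 1 block(s) of size 1 → block sizes [3, 1]

Assembling the blocks gives a Jordan form
J =
  [4, 1, 0, 0]
  [0, 4, 1, 0]
  [0, 0, 4, 0]
  [0, 0, 0, 4]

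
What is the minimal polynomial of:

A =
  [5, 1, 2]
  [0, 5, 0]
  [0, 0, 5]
x^2 - 10*x + 25

The characteristic polynomial is χ_A(x) = (x - 5)^3, so the eigenvalues are known. The minimal polynomial is
  m_A(x) = Π_λ (x − λ)^{k_λ}
where k_λ is the size of the *largest* Jordan block for λ (equivalently, the smallest k with (A − λI)^k v = 0 for every generalised eigenvector v of λ).

  λ = 5: largest Jordan block has size 2, contributing (x − 5)^2

So m_A(x) = (x - 5)^2 = x^2 - 10*x + 25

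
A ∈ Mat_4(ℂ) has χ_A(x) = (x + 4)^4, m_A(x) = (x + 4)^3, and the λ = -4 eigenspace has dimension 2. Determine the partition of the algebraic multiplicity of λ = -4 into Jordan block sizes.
Block sizes for λ = -4: [3, 1]

Step 1 — from the characteristic polynomial, algebraic multiplicity of λ = -4 is 4. From dim ker(A − (-4)·I) = 2, there are exactly 2 Jordan blocks for λ = -4.
Step 2 — from the minimal polynomial, the factor (x + 4)^3 tells us the largest block for λ = -4 has size 3.
Step 3 — with total size 4, 2 blocks, and largest block 3, the block sizes (in nonincreasing order) are [3, 1].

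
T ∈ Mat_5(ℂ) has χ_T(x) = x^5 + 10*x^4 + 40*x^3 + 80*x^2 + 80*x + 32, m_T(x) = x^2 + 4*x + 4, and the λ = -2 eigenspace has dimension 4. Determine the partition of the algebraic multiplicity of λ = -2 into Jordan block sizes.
Block sizes for λ = -2: [2, 1, 1, 1]

Step 1 — from the characteristic polynomial, algebraic multiplicity of λ = -2 is 5. From dim ker(T − (-2)·I) = 4, there are exactly 4 Jordan blocks for λ = -2.
Step 2 — from the minimal polynomial, the factor (x + 2)^2 tells us the largest block for λ = -2 has size 2.
Step 3 — with total size 5, 4 blocks, and largest block 2, the block sizes (in nonincreasing order) are [2, 1, 1, 1].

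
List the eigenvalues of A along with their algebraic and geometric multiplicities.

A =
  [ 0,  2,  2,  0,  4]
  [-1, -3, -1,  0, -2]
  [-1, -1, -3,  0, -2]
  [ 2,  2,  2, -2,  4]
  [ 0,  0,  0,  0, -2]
λ = -2: alg = 5, geom = 4

Step 1 — factor the characteristic polynomial to read off the algebraic multiplicities:
  χ_A(x) = (x + 2)^5

Step 2 — compute geometric multiplicities via the rank-nullity identity g(λ) = n − rank(A − λI):
  rank(A − (-2)·I) = 1, so dim ker(A − (-2)·I) = n − 1 = 4

Summary:
  λ = -2: algebraic multiplicity = 5, geometric multiplicity = 4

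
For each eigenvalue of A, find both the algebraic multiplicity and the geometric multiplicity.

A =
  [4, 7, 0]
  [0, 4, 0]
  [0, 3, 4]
λ = 4: alg = 3, geom = 2

Step 1 — factor the characteristic polynomial to read off the algebraic multiplicities:
  χ_A(x) = (x - 4)^3

Step 2 — compute geometric multiplicities via the rank-nullity identity g(λ) = n − rank(A − λI):
  rank(A − (4)·I) = 1, so dim ker(A − (4)·I) = n − 1 = 2

Summary:
  λ = 4: algebraic multiplicity = 3, geometric multiplicity = 2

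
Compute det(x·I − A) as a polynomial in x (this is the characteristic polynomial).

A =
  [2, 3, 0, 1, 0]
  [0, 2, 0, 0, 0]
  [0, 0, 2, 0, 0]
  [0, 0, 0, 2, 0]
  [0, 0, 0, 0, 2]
x^5 - 10*x^4 + 40*x^3 - 80*x^2 + 80*x - 32

Expanding det(x·I − A) (e.g. by cofactor expansion or by noting that A is similar to its Jordan form J, which has the same characteristic polynomial as A) gives
  χ_A(x) = x^5 - 10*x^4 + 40*x^3 - 80*x^2 + 80*x - 32
which factors as (x - 2)^5. The eigenvalues (with algebraic multiplicities) are λ = 2 with multiplicity 5.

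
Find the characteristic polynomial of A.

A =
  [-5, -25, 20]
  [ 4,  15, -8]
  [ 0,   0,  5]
x^3 - 15*x^2 + 75*x - 125

Expanding det(x·I − A) (e.g. by cofactor expansion or by noting that A is similar to its Jordan form J, which has the same characteristic polynomial as A) gives
  χ_A(x) = x^3 - 15*x^2 + 75*x - 125
which factors as (x - 5)^3. The eigenvalues (with algebraic multiplicities) are λ = 5 with multiplicity 3.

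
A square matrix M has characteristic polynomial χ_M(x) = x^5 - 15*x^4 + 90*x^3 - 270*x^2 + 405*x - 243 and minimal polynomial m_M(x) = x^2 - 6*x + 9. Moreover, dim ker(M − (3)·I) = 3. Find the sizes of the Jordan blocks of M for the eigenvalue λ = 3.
Block sizes for λ = 3: [2, 2, 1]

Step 1 — from the characteristic polynomial, algebraic multiplicity of λ = 3 is 5. From dim ker(M − (3)·I) = 3, there are exactly 3 Jordan blocks for λ = 3.
Step 2 — from the minimal polynomial, the factor (x − 3)^2 tells us the largest block for λ = 3 has size 2.
Step 3 — with total size 5, 3 blocks, and largest block 2, the block sizes (in nonincreasing order) are [2, 2, 1].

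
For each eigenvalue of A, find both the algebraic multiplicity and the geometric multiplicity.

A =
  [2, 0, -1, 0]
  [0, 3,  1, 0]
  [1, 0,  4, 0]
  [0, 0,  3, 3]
λ = 3: alg = 4, geom = 2

Step 1 — factor the characteristic polynomial to read off the algebraic multiplicities:
  χ_A(x) = (x - 3)^4

Step 2 — compute geometric multiplicities via the rank-nullity identity g(λ) = n − rank(A − λI):
  rank(A − (3)·I) = 2, so dim ker(A − (3)·I) = n − 2 = 2

Summary:
  λ = 3: algebraic multiplicity = 4, geometric multiplicity = 2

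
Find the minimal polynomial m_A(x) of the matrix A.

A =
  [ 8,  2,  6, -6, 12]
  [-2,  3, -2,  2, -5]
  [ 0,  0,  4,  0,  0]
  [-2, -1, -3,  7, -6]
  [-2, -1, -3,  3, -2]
x^3 - 12*x^2 + 48*x - 64

The characteristic polynomial is χ_A(x) = (x - 4)^5, so the eigenvalues are known. The minimal polynomial is
  m_A(x) = Π_λ (x − λ)^{k_λ}
where k_λ is the size of the *largest* Jordan block for λ (equivalently, the smallest k with (A − λI)^k v = 0 for every generalised eigenvector v of λ).

  λ = 4: largest Jordan block has size 3, contributing (x − 4)^3

So m_A(x) = (x - 4)^3 = x^3 - 12*x^2 + 48*x - 64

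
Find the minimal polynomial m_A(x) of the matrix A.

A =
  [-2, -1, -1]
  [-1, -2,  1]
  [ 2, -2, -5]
x^2 + 6*x + 9

The characteristic polynomial is χ_A(x) = (x + 3)^3, so the eigenvalues are known. The minimal polynomial is
  m_A(x) = Π_λ (x − λ)^{k_λ}
where k_λ is the size of the *largest* Jordan block for λ (equivalently, the smallest k with (A − λI)^k v = 0 for every generalised eigenvector v of λ).

  λ = -3: largest Jordan block has size 2, contributing (x + 3)^2

So m_A(x) = (x + 3)^2 = x^2 + 6*x + 9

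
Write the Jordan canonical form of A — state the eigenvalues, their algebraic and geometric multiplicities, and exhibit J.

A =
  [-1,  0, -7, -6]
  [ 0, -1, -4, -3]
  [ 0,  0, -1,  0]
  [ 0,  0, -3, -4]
J_1(-4) ⊕ J_2(-1) ⊕ J_1(-1)

The characteristic polynomial is
  det(x·I − A) = x^4 + 7*x^3 + 15*x^2 + 13*x + 4 = (x + 1)^3*(x + 4)

Eigenvalues and multiplicities (the geometric multiplicity of λ is n − rank(A − λI), which equals the number of Jordan blocks for λ):
  λ = -4: algebraic multiplicity = 1, geometric multiplicity = 1
  λ = -1: algebraic multiplicity = 3, geometric multiplicity = 2

Determining the block sizes for each eigenvalue:
  λ = -4: one block (gm = 1), so the single block has size am = 1 → block sizes [1]
  λ = -1: 2 blocks summing to 3 forces exactly one block of size 2 and the rest size 1 → block sizes [2, 1]

Assembling the blocks gives a Jordan form
J =
  [-4,  0,  0,  0]
  [ 0, -1,  1,  0]
  [ 0,  0, -1,  0]
  [ 0,  0,  0, -1]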